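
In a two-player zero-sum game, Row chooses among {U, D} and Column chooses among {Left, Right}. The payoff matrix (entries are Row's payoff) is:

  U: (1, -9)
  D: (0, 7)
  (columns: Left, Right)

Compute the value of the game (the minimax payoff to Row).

7/17

Row minima: U → -9, D → 0; maximin = 0.
Column maxima: Left → 1, Right → 7; minimax = 1.
0 ≠ 1, so there is no saddle point; optimal play is mixed.
Let Row play U with probability p. Expected payoff against Left: 1p + 0(1−p) = p; against Right: (-9)p + 7(1−p) = −16p + 7.
Setting these equal: p = −16p + 7 ⇒ 17p = 7 ⇒ p = 7/17, and the value is (1)·(7/17) = 7/17.
For Column: with q = P(Left), equating U's and D's payoffs gives 10q − 9 = −7q + 7 ⇒ q = 16/17.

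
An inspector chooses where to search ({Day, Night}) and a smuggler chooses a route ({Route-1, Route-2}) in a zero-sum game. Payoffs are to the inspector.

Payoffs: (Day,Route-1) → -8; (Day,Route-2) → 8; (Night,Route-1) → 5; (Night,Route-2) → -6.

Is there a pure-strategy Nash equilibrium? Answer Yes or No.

No

Row minima: Day → -8, Night → -6; maximin = -6.
Column maxima: Route-1 → 5, Route-2 → 8; minimax = 5.
-6 ≠ 5, so no pure-strategy equilibrium exists.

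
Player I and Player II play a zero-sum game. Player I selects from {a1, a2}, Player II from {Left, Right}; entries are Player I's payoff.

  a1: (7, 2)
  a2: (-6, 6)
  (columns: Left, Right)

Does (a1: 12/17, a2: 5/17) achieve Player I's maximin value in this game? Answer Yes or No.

Yes

Against Left this mix gives (12/17)·7 + (5/17)·(-6) = 54/17.
Against Right this mix gives (12/17)·2 + (5/17)·6 = 54/17.
All of Player II's active replies (Left, Right) yield 54/17, and no column does worse for Player I. The mix makes Player II indifferent and guarantees 54/17, so it is optimal.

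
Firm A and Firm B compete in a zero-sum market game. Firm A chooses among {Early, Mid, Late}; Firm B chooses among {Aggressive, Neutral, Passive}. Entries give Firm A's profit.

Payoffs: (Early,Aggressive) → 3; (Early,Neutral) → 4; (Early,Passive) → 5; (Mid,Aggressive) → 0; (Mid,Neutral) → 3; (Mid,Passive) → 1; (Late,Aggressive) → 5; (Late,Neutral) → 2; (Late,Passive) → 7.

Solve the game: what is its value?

Row minima: Early → 3, Mid → 0, Late → 2; maximin = 3.
Column maxima: Aggressive → 5, Neutral → 4, Passive → 7; minimax = 4.
3 ≠ 4, so there is no saddle point; optimal play is mixed.
Mid is strictly dominated by Early, so Firm A never plays it.
Passive is strictly dominated by Aggressive (it gives Firm A strictly more in every row), so Firm B never plays it.
On the remaining 2×2 (Early, Late vs Aggressive, Neutral):
Let Firm A play Early with probability p. Expected payoff against Aggressive: 3p + 5(1−p) = −2p + 5; against Neutral: 4p + 2(1−p) = 2p + 2.
Setting these equal: −2p + 5 = 2p + 2 ⇒ −4p = -3 ⇒ p = 3/4, and the value is (-2)·(3/4) + 5 = 7/2.
For Firm B: with q = P(Aggressive), equating Early's and Late's payoffs gives −q + 4 = 3q + 2 ⇒ q = 1/2.

7/2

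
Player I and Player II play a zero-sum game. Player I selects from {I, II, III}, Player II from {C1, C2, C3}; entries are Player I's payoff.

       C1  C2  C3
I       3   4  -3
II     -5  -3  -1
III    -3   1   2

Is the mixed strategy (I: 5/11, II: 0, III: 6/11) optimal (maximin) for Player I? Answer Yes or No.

Against C1 this mix gives (5/11)·3 + (6/11)·(-3) = -3/11.
Against C2 this mix gives (5/11)·4 + (6/11)·1 = 26/11.
Against C3 this mix gives (5/11)·(-3) + (6/11)·2 = -3/11.
All of Player II's active replies (C1, C3) yield -3/11, and no column does worse for Player I. The mix makes Player II indifferent and guarantees -3/11, so it is optimal.

Yes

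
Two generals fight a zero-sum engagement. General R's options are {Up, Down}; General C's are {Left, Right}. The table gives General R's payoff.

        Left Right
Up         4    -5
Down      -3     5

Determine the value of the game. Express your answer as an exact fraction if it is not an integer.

Row minima: Up → -5, Down → -3; maximin = -3.
Column maxima: Left → 4, Right → 5; minimax = 4.
-3 ≠ 4, so there is no saddle point; optimal play is mixed.
Let General R play Up with probability p. Expected payoff against Left: 4p + (-3)(1−p) = 7p − 3; against Right: (-5)p + 5(1−p) = −10p + 5.
Setting these equal: 7p − 3 = −10p + 5 ⇒ 17p = 8 ⇒ p = 8/17, and the value is (7)·(8/17) − 3 = 5/17.
For General C: with q = P(Left), equating Up's and Down's payoffs gives 9q − 5 = −8q + 5 ⇒ q = 10/17.

5/17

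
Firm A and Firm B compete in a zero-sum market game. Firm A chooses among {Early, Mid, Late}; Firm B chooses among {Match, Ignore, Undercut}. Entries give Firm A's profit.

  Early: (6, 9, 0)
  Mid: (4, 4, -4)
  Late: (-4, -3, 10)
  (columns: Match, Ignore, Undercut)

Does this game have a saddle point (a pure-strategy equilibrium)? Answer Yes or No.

Row minima: Early → 0, Mid → -4, Late → -4; maximin = 0.
Column maxima: Match → 6, Ignore → 9, Undercut → 10; minimax = 6.
0 ≠ 6, so no pure-strategy equilibrium exists.

No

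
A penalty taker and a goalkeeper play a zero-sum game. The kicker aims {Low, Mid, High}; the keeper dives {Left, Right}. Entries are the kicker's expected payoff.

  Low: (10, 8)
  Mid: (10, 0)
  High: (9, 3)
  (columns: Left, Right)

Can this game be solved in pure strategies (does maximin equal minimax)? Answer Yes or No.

Yes

Row minima: Low → 8, Mid → 0, High → 3; maximin = 8.
Column maxima: Left → 10, Right → 8; minimax = 8.
maximin = minimax = 8, so a saddle point exists.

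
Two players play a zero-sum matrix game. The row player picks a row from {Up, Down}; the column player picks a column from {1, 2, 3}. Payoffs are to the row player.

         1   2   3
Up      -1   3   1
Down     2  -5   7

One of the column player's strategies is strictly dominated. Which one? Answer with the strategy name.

1 holds the row player's payoff strictly below 3 in every row: -1 < 1, 2 < 7.
So 3 is strictly dominated for the column player.

3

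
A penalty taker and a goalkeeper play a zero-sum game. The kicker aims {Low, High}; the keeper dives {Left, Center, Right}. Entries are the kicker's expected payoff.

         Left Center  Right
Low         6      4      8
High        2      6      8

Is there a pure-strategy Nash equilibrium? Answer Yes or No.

Row minima: Low → 4, High → 2; maximin = 4.
Column maxima: Left → 6, Center → 6, Right → 8; minimax = 6.
4 ≠ 6, so no pure-strategy equilibrium exists.

No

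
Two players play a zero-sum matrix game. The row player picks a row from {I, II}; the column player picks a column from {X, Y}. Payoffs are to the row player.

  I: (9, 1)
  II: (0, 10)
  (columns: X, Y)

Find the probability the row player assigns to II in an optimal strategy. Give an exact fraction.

4/9

Row minima: I → 1, II → 0; maximin = 1.
Column maxima: X → 9, Y → 10; minimax = 9.
1 ≠ 9, so there is no saddle point; optimal play is mixed.
Let the row player play I with probability p. Expected payoff against X: 9p + 0(1−p) = 9p; against Y: 1p + 10(1−p) = −9p + 10.
Setting these equal: 9p = −9p + 10 ⇒ 18p = 10 ⇒ p = 5/9, and the value is (9)·(5/9) = 5.
For the column player: with q = P(X), equating I's and II's payoffs gives 8q + 1 = −10q + 10 ⇒ q = 1/2.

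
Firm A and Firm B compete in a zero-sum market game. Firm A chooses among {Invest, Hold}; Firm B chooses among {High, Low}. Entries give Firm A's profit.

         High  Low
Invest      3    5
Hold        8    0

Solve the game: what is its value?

Row minima: Invest → 3, Hold → 0; maximin = 3.
Column maxima: High → 8, Low → 5; minimax = 5.
3 ≠ 5, so there is no saddle point; optimal play is mixed.
Let Firm A play Invest with probability p. Expected payoff against High: 3p + 8(1−p) = −5p + 8; against Low: 5p + 0(1−p) = 5p.
Setting these equal: −5p + 8 = 5p ⇒ −10p = -8 ⇒ p = 4/5, and the value is (-5)·(4/5) + 8 = 4.
For Firm B: with q = P(High), equating Invest's and Hold's payoffs gives −2q + 5 = 8q ⇒ q = 1/2.

4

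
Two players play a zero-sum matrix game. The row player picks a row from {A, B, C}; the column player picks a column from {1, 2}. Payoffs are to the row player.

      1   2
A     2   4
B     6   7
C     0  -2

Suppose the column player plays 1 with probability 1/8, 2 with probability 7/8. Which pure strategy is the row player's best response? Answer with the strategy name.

B

Expected payoff of A: (1/8)·2 + (7/8)·4 = 15/4.
Expected payoff of B: (1/8)·6 + (7/8)·7 = 55/8.
Expected payoff of C: (1/8)·0 + (7/8)·(-2) = -7/4.
The largest is 55/8, so the row player's best response is B.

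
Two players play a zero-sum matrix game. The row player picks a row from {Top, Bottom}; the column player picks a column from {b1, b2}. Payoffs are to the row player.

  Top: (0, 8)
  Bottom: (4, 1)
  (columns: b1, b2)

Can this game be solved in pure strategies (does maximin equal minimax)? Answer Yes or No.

No

Row minima: Top → 0, Bottom → 1; maximin = 1.
Column maxima: b1 → 4, b2 → 8; minimax = 4.
1 ≠ 4, so no pure-strategy equilibrium exists.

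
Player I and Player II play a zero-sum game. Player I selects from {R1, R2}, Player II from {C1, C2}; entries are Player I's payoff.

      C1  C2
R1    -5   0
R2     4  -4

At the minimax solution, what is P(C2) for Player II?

9/13

Row minima: R1 → -5, R2 → -4; maximin = -4.
Column maxima: C1 → 4, C2 → 0; minimax = 0.
-4 ≠ 0, so there is no saddle point; optimal play is mixed.
Let Player I play R1 with probability p. Expected payoff against C1: (-5)p + 4(1−p) = −9p + 4; against C2: 0p + (-4)(1−p) = 4p − 4.
Setting these equal: −9p + 4 = 4p − 4 ⇒ −13p = -8 ⇒ p = 8/13, and the value is (-9)·(8/13) + 4 = -20/13.
For Player II: with q = P(C1), equating R1's and R2's payoffs gives −5q = 8q − 4 ⇒ q = 4/13.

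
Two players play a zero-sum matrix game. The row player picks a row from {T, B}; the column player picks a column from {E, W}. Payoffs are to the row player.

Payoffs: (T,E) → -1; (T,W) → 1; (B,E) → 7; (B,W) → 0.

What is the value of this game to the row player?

7/9

Row minima: T → -1, B → 0; maximin = 0.
Column maxima: E → 7, W → 1; minimax = 1.
0 ≠ 1, so there is no saddle point; optimal play is mixed.
Let the row player play T with probability p. Expected payoff against E: (-1)p + 7(1−p) = −8p + 7; against W: 1p + 0(1−p) = p.
Setting these equal: −8p + 7 = p ⇒ −9p = -7 ⇒ p = 7/9, and the value is (-8)·(7/9) + 7 = 7/9.
For the column player: with q = P(E), equating T's and B's payoffs gives −2q + 1 = 7q ⇒ q = 1/9.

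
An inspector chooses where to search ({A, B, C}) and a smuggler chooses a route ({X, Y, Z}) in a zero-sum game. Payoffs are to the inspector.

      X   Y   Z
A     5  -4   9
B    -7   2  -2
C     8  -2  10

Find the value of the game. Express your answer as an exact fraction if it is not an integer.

2/19

Row minima: A → -4, B → -7, C → -2; maximin = -2.
Column maxima: X → 8, Y → 2, Z → 10; minimax = 2.
-2 ≠ 2, so there is no saddle point; optimal play is mixed.
A is strictly dominated by C, so the inspector never plays it.
Z is strictly dominated by X (it gives the inspector strictly more in every row), so the smuggler never plays it.
On the remaining 2×2 (B, C vs X, Y):
Let the inspector play B with probability p. Expected payoff against X: (-7)p + 8(1−p) = −15p + 8; against Y: 2p + (-2)(1−p) = 4p − 2.
Setting these equal: −15p + 8 = 4p − 2 ⇒ −19p = -10 ⇒ p = 10/19, and the value is (-15)·(10/19) + 8 = 2/19.
For the smuggler: with q = P(X), equating B's and C's payoffs gives −9q + 2 = 10q − 2 ⇒ q = 4/19.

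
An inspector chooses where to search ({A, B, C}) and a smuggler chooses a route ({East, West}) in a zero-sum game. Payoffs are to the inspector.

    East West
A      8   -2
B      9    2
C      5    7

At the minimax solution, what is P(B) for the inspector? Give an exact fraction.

Row minima: A → -2, B → 2, C → 5; maximin = 5.
Column maxima: East → 9, West → 7; minimax = 7.
5 ≠ 7, so there is no saddle point; optimal play is mixed.
A is strictly dominated by B, so the inspector never plays it.
On the remaining 2×2 (B, C vs East, West):
Let the inspector play B with probability p. Expected payoff against East: 9p + 5(1−p) = 4p + 5; against West: 2p + 7(1−p) = −5p + 7.
Setting these equal: 4p + 5 = −5p + 7 ⇒ 9p = 2 ⇒ p = 2/9, and the value is (4)·(2/9) + 5 = 53/9.
For the smuggler: with q = P(East), equating B's and C's payoffs gives 7q + 2 = −2q + 7 ⇒ q = 5/9.

2/9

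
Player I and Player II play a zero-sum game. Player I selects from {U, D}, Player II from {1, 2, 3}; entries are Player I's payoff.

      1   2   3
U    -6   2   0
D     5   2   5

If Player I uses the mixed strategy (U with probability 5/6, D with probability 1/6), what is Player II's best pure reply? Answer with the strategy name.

1

If Player II plays 1, Player I's expected payoff is (5/6)·(-6) + (1/6)·5 = -25/6.
If Player II plays 2, Player I's expected payoff is (5/6)·2 + (1/6)·2 = 2.
If Player II plays 3, Player I's expected payoff is (5/6)·0 + (1/6)·5 = 5/6.
Player II minimizes Player I's payoff; the smallest is -25/6, so the best response is 1.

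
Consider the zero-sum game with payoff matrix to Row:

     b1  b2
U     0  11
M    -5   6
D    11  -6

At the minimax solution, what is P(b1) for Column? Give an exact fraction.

Row minima: U → 0, M → -5, D → -6; maximin = 0.
Column maxima: b1 → 11, b2 → 11; minimax = 11.
0 ≠ 11, so there is no saddle point; optimal play is mixed.
M is strictly dominated by U, so Row never plays it.
On the remaining 2×2 (U, D vs b1, b2):
Let Row play U with probability p. Expected payoff against b1: 0p + 11(1−p) = −11p + 11; against b2: 11p + (-6)(1−p) = 17p − 6.
Setting these equal: −11p + 11 = 17p − 6 ⇒ −28p = -17 ⇒ p = 17/28, and the value is (-11)·(17/28) + 11 = 121/28.
For Column: with q = P(b1), equating U's and D's payoffs gives −11q + 11 = 17q − 6 ⇒ q = 17/28.

17/28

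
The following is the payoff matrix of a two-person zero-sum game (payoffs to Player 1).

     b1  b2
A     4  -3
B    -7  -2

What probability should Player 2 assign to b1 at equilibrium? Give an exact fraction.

Row minima: A → -3, B → -7; maximin = -3.
Column maxima: b1 → 4, b2 → -2; minimax = -2.
-3 ≠ -2, so there is no saddle point; optimal play is mixed.
Let Player 1 play A with probability p. Expected payoff against b1: 4p + (-7)(1−p) = 11p − 7; against b2: (-3)p + (-2)(1−p) = −p − 2.
Setting these equal: 11p − 7 = −p − 2 ⇒ 12p = 5 ⇒ p = 5/12, and the value is (11)·(5/12) − 7 = -29/12.
For Player 2: with q = P(b1), equating A's and B's payoffs gives 7q − 3 = −5q − 2 ⇒ q = 1/12.

1/12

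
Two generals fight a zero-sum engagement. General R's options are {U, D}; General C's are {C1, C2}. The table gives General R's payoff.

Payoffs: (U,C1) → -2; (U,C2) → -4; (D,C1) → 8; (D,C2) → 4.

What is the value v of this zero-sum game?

Row minima: U → -4, D → 4; maximin = 4.
Column maxima: C1 → 8, C2 → 4; minimax = 4.
Since maximin = minimax = 4, there is a saddle point and the value is 4.

4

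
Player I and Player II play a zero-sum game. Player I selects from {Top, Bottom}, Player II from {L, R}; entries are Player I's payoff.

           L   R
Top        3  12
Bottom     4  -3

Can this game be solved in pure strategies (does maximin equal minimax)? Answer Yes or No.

Row minima: Top → 3, Bottom → -3; maximin = 3.
Column maxima: L → 4, R → 12; minimax = 4.
3 ≠ 4, so no pure-strategy equilibrium exists.

No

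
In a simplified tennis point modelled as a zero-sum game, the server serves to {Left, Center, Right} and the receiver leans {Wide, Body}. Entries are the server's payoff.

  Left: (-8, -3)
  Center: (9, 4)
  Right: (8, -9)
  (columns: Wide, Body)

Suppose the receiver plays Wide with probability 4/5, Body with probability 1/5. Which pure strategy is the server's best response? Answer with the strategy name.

Expected payoff of Left: (4/5)·(-8) + (1/5)·(-3) = -7.
Expected payoff of Center: (4/5)·9 + (1/5)·4 = 8.
Expected payoff of Right: (4/5)·8 + (1/5)·(-9) = 23/5.
The largest is 8, so the server's best response is Center.

Center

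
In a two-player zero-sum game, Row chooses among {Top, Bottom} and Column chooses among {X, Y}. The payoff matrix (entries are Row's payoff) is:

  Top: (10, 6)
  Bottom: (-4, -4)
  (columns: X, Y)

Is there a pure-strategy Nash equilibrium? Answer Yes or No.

Row minima: Top → 6, Bottom → -4; maximin = 6.
Column maxima: X → 10, Y → 6; minimax = 6.
maximin = minimax = 6, so a saddle point exists.

Yes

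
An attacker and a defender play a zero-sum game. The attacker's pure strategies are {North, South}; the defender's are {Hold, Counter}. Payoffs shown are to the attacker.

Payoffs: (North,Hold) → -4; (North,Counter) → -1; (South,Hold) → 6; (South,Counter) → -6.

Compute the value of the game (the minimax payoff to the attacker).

-2

Row minima: North → -4, South → -6; maximin = -4.
Column maxima: Hold → 6, Counter → -1; minimax = -1.
-4 ≠ -1, so there is no saddle point; optimal play is mixed.
Let the attacker play North with probability p. Expected payoff against Hold: (-4)p + 6(1−p) = −10p + 6; against Counter: (-1)p + (-6)(1−p) = 5p − 6.
Setting these equal: −10p + 6 = 5p − 6 ⇒ −15p = -12 ⇒ p = 4/5, and the value is (-10)·(4/5) + 6 = -2.
For the defender: with q = P(Hold), equating North's and South's payoffs gives −3q − 1 = 12q − 6 ⇒ q = 1/3.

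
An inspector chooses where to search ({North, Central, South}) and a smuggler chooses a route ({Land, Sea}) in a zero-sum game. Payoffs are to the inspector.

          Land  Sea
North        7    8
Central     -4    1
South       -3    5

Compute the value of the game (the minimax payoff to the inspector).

Row minima: North → 7, Central → -4, South → -3; maximin = 7.
Column maxima: Land → 7, Sea → 8; minimax = 7.
Since maximin = minimax = 7, there is a saddle point and the value is 7.

7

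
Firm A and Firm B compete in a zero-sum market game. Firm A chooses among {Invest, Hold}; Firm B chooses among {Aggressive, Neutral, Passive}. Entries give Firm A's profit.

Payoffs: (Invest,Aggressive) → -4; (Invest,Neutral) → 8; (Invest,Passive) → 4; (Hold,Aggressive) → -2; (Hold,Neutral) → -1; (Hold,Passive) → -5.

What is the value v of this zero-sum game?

Row minima: Invest → -4, Hold → -5; maximin = -4.
Column maxima: Aggressive → -2, Neutral → 8, Passive → 4; minimax = -2.
-4 ≠ -2, so there is no saddle point; optimal play is mixed.
Neutral is strictly dominated by Aggressive (it gives Firm A strictly more in every row), so Firm B never plays it.
On the remaining 2×2 (Invest, Hold vs Aggressive, Passive):
Let Firm A play Invest with probability p. Expected payoff against Aggressive: (-4)p + (-2)(1−p) = −2p − 2; against Passive: 4p + (-5)(1−p) = 9p − 5.
Setting these equal: −2p − 2 = 9p − 5 ⇒ −11p = -3 ⇒ p = 3/11, and the value is (-2)·(3/11) − 2 = -28/11.
For Firm B: with q = P(Aggressive), equating Invest's and Hold's payoffs gives −8q + 4 = 3q − 5 ⇒ q = 9/11.

-28/11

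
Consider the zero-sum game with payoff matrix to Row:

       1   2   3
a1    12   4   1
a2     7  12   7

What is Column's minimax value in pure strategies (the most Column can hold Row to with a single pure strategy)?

7

Column maxima: 1 → 12, 2 → 12, 3 → 7.
The smallest of these is 7.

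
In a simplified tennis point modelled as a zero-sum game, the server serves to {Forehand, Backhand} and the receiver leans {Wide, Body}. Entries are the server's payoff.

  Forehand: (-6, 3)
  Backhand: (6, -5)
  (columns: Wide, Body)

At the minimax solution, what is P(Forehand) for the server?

11/20

Row minima: Forehand → -6, Backhand → -5; maximin = -5.
Column maxima: Wide → 6, Body → 3; minimax = 3.
-5 ≠ 3, so there is no saddle point; optimal play is mixed.
Let the server play Forehand with probability p. Expected payoff against Wide: (-6)p + 6(1−p) = −12p + 6; against Body: 3p + (-5)(1−p) = 8p − 5.
Setting these equal: −12p + 6 = 8p − 5 ⇒ −20p = -11 ⇒ p = 11/20, and the value is (-12)·(11/20) + 6 = -3/5.
For the receiver: with q = P(Wide), equating Forehand's and Backhand's payoffs gives −9q + 3 = 11q − 5 ⇒ q = 2/5.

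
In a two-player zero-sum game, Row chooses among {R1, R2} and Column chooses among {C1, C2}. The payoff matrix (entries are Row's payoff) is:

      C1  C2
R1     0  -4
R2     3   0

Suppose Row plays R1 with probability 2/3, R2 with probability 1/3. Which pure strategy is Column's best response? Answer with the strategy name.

C2

If Column plays C1, Row's expected payoff is (2/3)·0 + (1/3)·3 = 1.
If Column plays C2, Row's expected payoff is (2/3)·(-4) + (1/3)·0 = -8/3.
Column minimizes Row's payoff; the smallest is -8/3, so the best response is C2.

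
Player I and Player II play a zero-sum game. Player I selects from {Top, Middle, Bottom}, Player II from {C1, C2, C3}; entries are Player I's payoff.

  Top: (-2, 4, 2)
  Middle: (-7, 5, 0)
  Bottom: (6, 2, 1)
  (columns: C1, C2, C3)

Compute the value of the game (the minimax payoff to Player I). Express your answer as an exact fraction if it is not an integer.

14/9

Row minima: Top → -2, Middle → -7, Bottom → 1; maximin = 1.
Column maxima: C1 → 6, C2 → 5, C3 → 2; minimax = 2.
1 ≠ 2, so there is no saddle point; optimal play is mixed.
C2 is strictly dominated by C3 (it gives Player I strictly more in every row), so Player II never plays it.
With C2 eliminated, Middle is strictly dominated by Top (Top gives Player I strictly more in every remaining column), so Player I never plays it.
On the remaining 2×2 (Top, Bottom vs C1, C3):
Let Player I play Top with probability p. Expected payoff against C1: (-2)p + 6(1−p) = −8p + 6; against C3: 2p + 1(1−p) = p + 1.
Setting these equal: −8p + 6 = p + 1 ⇒ −9p = -5 ⇒ p = 5/9, and the value is (-8)·(5/9) + 6 = 14/9.
For Player II: with q = P(C1), equating Top's and Bottom's payoffs gives −4q + 2 = 5q + 1 ⇒ q = 1/9.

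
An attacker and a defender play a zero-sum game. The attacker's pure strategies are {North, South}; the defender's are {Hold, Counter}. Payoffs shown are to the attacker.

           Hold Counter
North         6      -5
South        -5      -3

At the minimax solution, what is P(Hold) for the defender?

Row minima: North → -5, South → -5; maximin = -5.
Column maxima: Hold → 6, Counter → -3; minimax = -3.
-5 ≠ -3, so there is no saddle point; optimal play is mixed.
Let the attacker play North with probability p. Expected payoff against Hold: 6p + (-5)(1−p) = 11p − 5; against Counter: (-5)p + (-3)(1−p) = −2p − 3.
Setting these equal: 11p − 5 = −2p − 3 ⇒ 13p = 2 ⇒ p = 2/13, and the value is (11)·(2/13) − 5 = -43/13.
For the defender: with q = P(Hold), equating North's and South's payoffs gives 11q − 5 = −2q − 3 ⇒ q = 2/13.

2/13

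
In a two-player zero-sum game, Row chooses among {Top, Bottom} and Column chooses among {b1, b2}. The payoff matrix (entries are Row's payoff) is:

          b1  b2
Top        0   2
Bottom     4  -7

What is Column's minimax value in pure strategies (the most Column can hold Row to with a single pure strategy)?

Column maxima: b1 → 4, b2 → 2.
The smallest of these is 2.

2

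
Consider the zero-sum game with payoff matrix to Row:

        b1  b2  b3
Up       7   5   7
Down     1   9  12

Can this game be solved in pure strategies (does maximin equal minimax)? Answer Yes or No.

Row minima: Up → 5, Down → 1; maximin = 5.
Column maxima: b1 → 7, b2 → 9, b3 → 12; minimax = 7.
5 ≠ 7, so no pure-strategy equilibrium exists.

No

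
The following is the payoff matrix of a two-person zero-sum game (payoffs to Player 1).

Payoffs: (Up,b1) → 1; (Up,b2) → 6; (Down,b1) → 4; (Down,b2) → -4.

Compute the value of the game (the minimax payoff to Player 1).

Row minima: Up → 1, Down → -4; maximin = 1.
Column maxima: b1 → 4, b2 → 6; minimax = 4.
1 ≠ 4, so there is no saddle point; optimal play is mixed.
Let Player 1 play Up with probability p. Expected payoff against b1: 1p + 4(1−p) = −3p + 4; against b2: 6p + (-4)(1−p) = 10p − 4.
Setting these equal: −3p + 4 = 10p − 4 ⇒ −13p = -8 ⇒ p = 8/13, and the value is (-3)·(8/13) + 4 = 28/13.
For Player 2: with q = P(b1), equating Up's and Down's payoffs gives −5q + 6 = 8q − 4 ⇒ q = 10/13.

28/13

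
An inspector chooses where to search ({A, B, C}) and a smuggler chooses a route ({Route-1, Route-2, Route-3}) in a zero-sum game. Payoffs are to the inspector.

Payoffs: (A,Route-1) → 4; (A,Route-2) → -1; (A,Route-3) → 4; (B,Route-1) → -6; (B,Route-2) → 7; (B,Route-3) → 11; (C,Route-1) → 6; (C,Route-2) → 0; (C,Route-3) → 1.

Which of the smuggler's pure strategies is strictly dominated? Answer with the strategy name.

Route-3

Route-2 holds the inspector's payoff strictly below Route-3 in every row: -1 < 4, 7 < 11, 0 < 1.
So Route-3 is strictly dominated for the smuggler.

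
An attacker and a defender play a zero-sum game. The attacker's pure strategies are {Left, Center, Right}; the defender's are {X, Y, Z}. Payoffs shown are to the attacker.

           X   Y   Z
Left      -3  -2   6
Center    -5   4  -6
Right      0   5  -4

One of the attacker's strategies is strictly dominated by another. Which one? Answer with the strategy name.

Right gives a strictly higher payoff than Center against every column: 0 > -5, 5 > 4, -4 > -6.
So Center is strictly dominated and the attacker never plays it.

Center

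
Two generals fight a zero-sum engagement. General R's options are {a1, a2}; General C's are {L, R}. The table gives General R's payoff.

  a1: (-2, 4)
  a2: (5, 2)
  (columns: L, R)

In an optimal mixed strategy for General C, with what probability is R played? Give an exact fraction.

Row minima: a1 → -2, a2 → 2; maximin = 2.
Column maxima: L → 5, R → 4; minimax = 4.
2 ≠ 4, so there is no saddle point; optimal play is mixed.
Let General R play a1 with probability p. Expected payoff against L: (-2)p + 5(1−p) = −7p + 5; against R: 4p + 2(1−p) = 2p + 2.
Setting these equal: −7p + 5 = 2p + 2 ⇒ −9p = -3 ⇒ p = 1/3, and the value is (-7)·(1/3) + 5 = 8/3.
For General C: with q = P(L), equating a1's and a2's payoffs gives −6q + 4 = 3q + 2 ⇒ q = 2/9.

7/9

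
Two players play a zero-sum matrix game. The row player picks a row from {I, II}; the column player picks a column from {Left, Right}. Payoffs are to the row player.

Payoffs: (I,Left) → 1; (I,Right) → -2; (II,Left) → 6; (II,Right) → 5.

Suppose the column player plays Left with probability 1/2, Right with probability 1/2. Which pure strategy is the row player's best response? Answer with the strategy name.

II

Expected payoff of I: (1/2)·1 + (1/2)·(-2) = -1/2.
Expected payoff of II: (1/2)·6 + (1/2)·5 = 11/2.
The largest is 11/2, so the row player's best response is II.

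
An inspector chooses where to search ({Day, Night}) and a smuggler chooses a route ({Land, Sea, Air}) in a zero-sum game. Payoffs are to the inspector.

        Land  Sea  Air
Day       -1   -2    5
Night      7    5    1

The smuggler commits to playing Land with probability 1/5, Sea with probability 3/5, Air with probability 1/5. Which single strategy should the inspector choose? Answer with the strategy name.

Night

Expected payoff of Day: (1/5)·(-1) + (3/5)·(-2) + (1/5)·5 = -2/5.
Expected payoff of Night: (1/5)·7 + (3/5)·5 + (1/5)·1 = 23/5.
The largest is 23/5, so the inspector's best response is Night.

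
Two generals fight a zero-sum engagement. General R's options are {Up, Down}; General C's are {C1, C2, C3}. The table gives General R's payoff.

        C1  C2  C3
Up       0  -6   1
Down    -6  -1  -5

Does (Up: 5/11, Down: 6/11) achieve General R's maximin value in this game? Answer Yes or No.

Against C1 this mix gives (5/11)·0 + (6/11)·(-6) = -36/11.
Against C2 this mix gives (5/11)·(-6) + (6/11)·(-1) = -36/11.
Against C3 this mix gives (5/11)·1 + (6/11)·(-5) = -25/11.
All of General C's active replies (C1, C2) yield -36/11, and no column does worse for General R. The mix makes General C indifferent and guarantees -36/11, so it is optimal.

Yes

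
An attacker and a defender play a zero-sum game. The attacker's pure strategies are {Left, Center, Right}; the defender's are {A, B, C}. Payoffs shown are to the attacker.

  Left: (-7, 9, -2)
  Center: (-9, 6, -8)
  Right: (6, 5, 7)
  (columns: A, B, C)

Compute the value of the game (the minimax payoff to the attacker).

89/17

Row minima: Left → -7, Center → -9, Right → 5; maximin = 5.
Column maxima: A → 6, B → 9, C → 7; minimax = 6.
5 ≠ 6, so there is no saddle point; optimal play is mixed.
Center is strictly dominated by Left, so the attacker never plays it.
C is strictly dominated by A (it gives the attacker strictly more in every row), so the defender never plays it.
On the remaining 2×2 (Left, Right vs A, B):
Let the attacker play Left with probability p. Expected payoff against A: (-7)p + 6(1−p) = −13p + 6; against B: 9p + 5(1−p) = 4p + 5.
Setting these equal: −13p + 6 = 4p + 5 ⇒ −17p = -1 ⇒ p = 1/17, and the value is (-13)·(1/17) + 6 = 89/17.
For the defender: with q = P(A), equating Left's and Right's payoffs gives −16q + 9 = q + 5 ⇒ q = 4/17.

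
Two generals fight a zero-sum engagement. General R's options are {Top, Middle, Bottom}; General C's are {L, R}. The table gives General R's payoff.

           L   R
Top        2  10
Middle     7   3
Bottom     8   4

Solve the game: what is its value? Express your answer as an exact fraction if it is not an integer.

Row minima: Top → 2, Middle → 3, Bottom → 4; maximin = 4.
Column maxima: L → 8, R → 10; minimax = 8.
4 ≠ 8, so there is no saddle point; optimal play is mixed.
Middle is strictly dominated by Bottom, so General R never plays it.
On the remaining 2×2 (Top, Bottom vs L, R):
Let General R play Top with probability p. Expected payoff against L: 2p + 8(1−p) = −6p + 8; against R: 10p + 4(1−p) = 6p + 4.
Setting these equal: −6p + 8 = 6p + 4 ⇒ −12p = -4 ⇒ p = 1/3, and the value is (-6)·(1/3) + 8 = 6.
For General C: with q = P(L), equating Top's and Bottom's payoffs gives −8q + 10 = 4q + 4 ⇒ q = 1/2.

6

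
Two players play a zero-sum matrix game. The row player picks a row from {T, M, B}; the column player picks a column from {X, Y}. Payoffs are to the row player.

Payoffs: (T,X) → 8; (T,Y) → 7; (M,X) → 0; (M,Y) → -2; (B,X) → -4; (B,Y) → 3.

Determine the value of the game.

Row minima: T → 7, M → -2, B → -4; maximin = 7.
Column maxima: X → 8, Y → 7; minimax = 7.
Since maximin = minimax = 7, there is a saddle point and the value is 7.

7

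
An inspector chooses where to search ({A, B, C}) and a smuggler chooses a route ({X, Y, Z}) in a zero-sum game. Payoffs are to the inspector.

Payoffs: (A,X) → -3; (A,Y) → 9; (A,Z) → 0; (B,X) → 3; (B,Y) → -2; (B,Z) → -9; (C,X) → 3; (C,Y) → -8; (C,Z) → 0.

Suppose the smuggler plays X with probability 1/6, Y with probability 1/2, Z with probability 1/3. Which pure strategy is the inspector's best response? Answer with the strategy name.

Expected payoff of A: (1/6)·(-3) + (1/2)·9 + (1/3)·0 = 4.
Expected payoff of B: (1/6)·3 + (1/2)·(-2) + (1/3)·(-9) = -7/2.
Expected payoff of C: (1/6)·3 + (1/2)·(-8) + (1/3)·0 = -7/2.
The largest is 4, so the inspector's best response is A.

A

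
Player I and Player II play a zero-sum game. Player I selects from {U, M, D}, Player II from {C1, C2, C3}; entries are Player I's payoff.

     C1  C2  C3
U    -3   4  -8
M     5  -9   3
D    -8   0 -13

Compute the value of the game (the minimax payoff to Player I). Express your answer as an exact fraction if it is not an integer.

-5/2

Row minima: U → -8, M → -9, D → -13; maximin = -8.
Column maxima: C1 → 5, C2 → 4, C3 → 3; minimax = 3.
-8 ≠ 3, so there is no saddle point; optimal play is mixed.
D is strictly dominated by U, so Player I never plays it.
C1 is strictly dominated by C3 (it gives Player I strictly more in every row), so Player II never plays it.
On the remaining 2×2 (U, M vs C2, C3):
Let Player I play U with probability p. Expected payoff against C2: 4p + (-9)(1−p) = 13p − 9; against C3: (-8)p + 3(1−p) = −11p + 3.
Setting these equal: 13p − 9 = −11p + 3 ⇒ 24p = 12 ⇒ p = 1/2, and the value is (13)·(1/2) − 9 = -5/2.
For Player II: with q = P(C2), equating U's and M's payoffs gives 12q − 8 = −12q + 3 ⇒ q = 11/24.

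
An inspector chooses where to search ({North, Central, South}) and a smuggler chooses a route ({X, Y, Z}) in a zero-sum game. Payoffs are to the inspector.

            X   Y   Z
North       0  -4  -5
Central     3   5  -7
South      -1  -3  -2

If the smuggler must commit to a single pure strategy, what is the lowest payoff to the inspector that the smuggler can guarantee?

Column maxima: X → 3, Y → 5, Z → -2.
The smallest of these is -2.

-2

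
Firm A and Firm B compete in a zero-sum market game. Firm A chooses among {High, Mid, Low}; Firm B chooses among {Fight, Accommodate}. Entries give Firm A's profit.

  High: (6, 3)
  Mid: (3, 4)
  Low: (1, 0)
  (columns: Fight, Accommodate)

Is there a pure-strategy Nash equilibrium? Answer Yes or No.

Row minima: High → 3, Mid → 3, Low → 0; maximin = 3.
Column maxima: Fight → 6, Accommodate → 4; minimax = 4.
3 ≠ 4, so no pure-strategy equilibrium exists.

No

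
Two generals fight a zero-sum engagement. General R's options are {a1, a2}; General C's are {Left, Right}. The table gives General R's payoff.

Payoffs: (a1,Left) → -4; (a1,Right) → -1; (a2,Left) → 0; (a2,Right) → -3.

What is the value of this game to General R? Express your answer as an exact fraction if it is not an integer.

Row minima: a1 → -4, a2 → -3; maximin = -3.
Column maxima: Left → 0, Right → -1; minimax = -1.
-3 ≠ -1, so there is no saddle point; optimal play is mixed.
Let General R play a1 with probability p. Expected payoff against Left: (-4)p + 0(1−p) = −4p; against Right: (-1)p + (-3)(1−p) = 2p − 3.
Setting these equal: −4p = 2p − 3 ⇒ −6p = -3 ⇒ p = 1/2, and the value is (-4)·(1/2) = -2.
For General C: with q = P(Left), equating a1's and a2's payoffs gives −3q − 1 = 3q − 3 ⇒ q = 1/3.

-2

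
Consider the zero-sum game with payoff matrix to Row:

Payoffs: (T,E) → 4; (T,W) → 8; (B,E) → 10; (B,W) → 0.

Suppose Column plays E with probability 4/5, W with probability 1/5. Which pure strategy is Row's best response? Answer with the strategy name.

B

Expected payoff of T: (4/5)·4 + (1/5)·8 = 24/5.
Expected payoff of B: (4/5)·10 + (1/5)·0 = 8.
The largest is 8, so Row's best response is B.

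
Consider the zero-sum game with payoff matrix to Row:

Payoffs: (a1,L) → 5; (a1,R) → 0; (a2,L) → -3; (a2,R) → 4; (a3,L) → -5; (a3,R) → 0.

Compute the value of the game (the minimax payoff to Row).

5/3

Row minima: a1 → 0, a2 → -3, a3 → -5; maximin = 0.
Column maxima: L → 5, R → 4; minimax = 4.
0 ≠ 4, so there is no saddle point; optimal play is mixed.
a3 is strictly dominated by a2, so Row never plays it.
On the remaining 2×2 (a1, a2 vs L, R):
Let Row play a1 with probability p. Expected payoff against L: 5p + (-3)(1−p) = 8p − 3; against R: 0p + 4(1−p) = −4p + 4.
Setting these equal: 8p − 3 = −4p + 4 ⇒ 12p = 7 ⇒ p = 7/12, and the value is (8)·(7/12) − 3 = 5/3.
For Column: with q = P(L), equating a1's and a2's payoffs gives 5q = −7q + 4 ⇒ q = 1/3.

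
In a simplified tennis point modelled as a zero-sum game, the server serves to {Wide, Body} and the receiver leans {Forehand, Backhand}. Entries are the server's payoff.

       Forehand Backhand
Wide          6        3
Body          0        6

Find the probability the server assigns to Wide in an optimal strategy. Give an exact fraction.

2/3

Row minima: Wide → 3, Body → 0; maximin = 3.
Column maxima: Forehand → 6, Backhand → 6; minimax = 6.
3 ≠ 6, so there is no saddle point; optimal play is mixed.
Let the server play Wide with probability p. Expected payoff against Forehand: 6p + 0(1−p) = 6p; against Backhand: 3p + 6(1−p) = −3p + 6.
Setting these equal: 6p = −3p + 6 ⇒ 9p = 6 ⇒ p = 2/3, and the value is (6)·(2/3) = 4.
For the receiver: with q = P(Forehand), equating Wide's and Body's payoffs gives 3q + 3 = −6q + 6 ⇒ q = 1/3.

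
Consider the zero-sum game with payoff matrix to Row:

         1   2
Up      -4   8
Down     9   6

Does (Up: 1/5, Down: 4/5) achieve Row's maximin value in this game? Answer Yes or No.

Yes

Against 1 this mix gives (1/5)·(-4) + (4/5)·9 = 32/5.
Against 2 this mix gives (1/5)·8 + (4/5)·6 = 32/5.
All of Column's active replies (1, 2) yield 32/5, and no column does worse for Row. The mix makes Column indifferent and guarantees 32/5, so it is optimal.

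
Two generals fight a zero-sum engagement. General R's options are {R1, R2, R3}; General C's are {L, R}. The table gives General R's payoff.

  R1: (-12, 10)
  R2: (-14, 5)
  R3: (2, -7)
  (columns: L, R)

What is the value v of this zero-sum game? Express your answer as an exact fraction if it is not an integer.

Row minima: R1 → -12, R2 → -14, R3 → -7; maximin = -7.
Column maxima: L → 2, R → 10; minimax = 2.
-7 ≠ 2, so there is no saddle point; optimal play is mixed.
R2 is strictly dominated by R1, so General R never plays it.
On the remaining 2×2 (R1, R3 vs L, R):
Let General R play R1 with probability p. Expected payoff against L: (-12)p + 2(1−p) = −14p + 2; against R: 10p + (-7)(1−p) = 17p − 7.
Setting these equal: −14p + 2 = 17p − 7 ⇒ −31p = -9 ⇒ p = 9/31, and the value is (-14)·(9/31) + 2 = -64/31.
For General C: with q = P(L), equating R1's and R3's payoffs gives −22q + 10 = 9q − 7 ⇒ q = 17/31.

-64/31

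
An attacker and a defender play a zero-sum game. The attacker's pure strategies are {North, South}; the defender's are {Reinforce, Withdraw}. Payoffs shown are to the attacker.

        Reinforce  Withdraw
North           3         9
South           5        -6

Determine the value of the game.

Row minima: North → 3, South → -6; maximin = 3.
Column maxima: Reinforce → 5, Withdraw → 9; minimax = 5.
3 ≠ 5, so there is no saddle point; optimal play is mixed.
Let the attacker play North with probability p. Expected payoff against Reinforce: 3p + 5(1−p) = −2p + 5; against Withdraw: 9p + (-6)(1−p) = 15p − 6.
Setting these equal: −2p + 5 = 15p − 6 ⇒ −17p = -11 ⇒ p = 11/17, and the value is (-2)·(11/17) + 5 = 63/17.
For the defender: with q = P(Reinforce), equating North's and South's payoffs gives −6q + 9 = 11q − 6 ⇒ q = 15/17.

63/17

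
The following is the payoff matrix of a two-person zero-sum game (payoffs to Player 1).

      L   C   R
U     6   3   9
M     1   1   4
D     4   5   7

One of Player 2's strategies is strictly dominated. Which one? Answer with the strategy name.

L holds Player 1's payoff strictly below R in every row: 6 < 9, 1 < 4, 4 < 7.
So R is strictly dominated for Player 2.

R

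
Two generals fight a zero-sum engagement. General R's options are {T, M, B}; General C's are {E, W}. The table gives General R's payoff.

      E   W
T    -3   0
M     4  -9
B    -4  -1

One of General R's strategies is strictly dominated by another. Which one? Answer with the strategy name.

T gives a strictly higher payoff than B against every column: -3 > -4, 0 > -1.
So B is strictly dominated and General R never plays it.

B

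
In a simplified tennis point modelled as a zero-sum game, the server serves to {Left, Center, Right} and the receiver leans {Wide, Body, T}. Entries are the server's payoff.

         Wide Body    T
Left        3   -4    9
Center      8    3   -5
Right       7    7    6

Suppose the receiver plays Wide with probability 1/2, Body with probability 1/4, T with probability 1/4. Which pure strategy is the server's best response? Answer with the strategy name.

Right

Expected payoff of Left: (1/2)·3 + (1/4)·(-4) + (1/4)·9 = 11/4.
Expected payoff of Center: (1/2)·8 + (1/4)·3 + (1/4)·(-5) = 7/2.
Expected payoff of Right: (1/2)·7 + (1/4)·7 + (1/4)·6 = 27/4.
The largest is 27/4, so the server's best response is Right.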